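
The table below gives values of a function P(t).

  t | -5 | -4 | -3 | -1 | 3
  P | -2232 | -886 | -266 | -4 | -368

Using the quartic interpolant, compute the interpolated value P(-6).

Using Newton's divided-difference form:
P[-5,-4] = (-886 - (-2232)) / (-4 - (-5)) = 1346
P[-4,-3] = (-266 - (-886)) / (-3 - (-4)) = 620
P[-3,-1] = (-4 - (-266)) / (-1 - (-3)) = 131
P[-1,3] = (-368 - (-4)) / (3 - (-1)) = -91
P[-5,-4,-3] = (620 - 1346) / (-3 - (-5)) = -363
P[-4,-3,-1] = (131 - 620) / (-1 - (-4)) = -163
P[-3,-1,3] = (-91 - 131) / (3 - (-3)) = -37
P[-5,-4,-3,-1] = (-163 - (-363)) / (-1 - (-5)) = 50
P[-4,-3,-1,3] = (-37 - (-163)) / (3 - (-4)) = 18
P[-5,-4,-3,-1,3] = (18 - 50) / (3 - (-5)) = -4
P(-6) = -2232 + 1346·(-1) + (-363)·(-1)·(-2) + 50·(-1)·(-2)·(-3) + (-4)·(-1)·(-2)·(-3)·(-5) = -4724

-4724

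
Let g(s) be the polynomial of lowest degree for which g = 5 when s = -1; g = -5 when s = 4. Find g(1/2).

Evaluate each Lagrange basis at s = 1/2:
L_0(1/2) = (-7/2)/[(-5)] = 7/10
L_1(1/2) = (3/2)/[(5)] = 3/10
Sum: 5·(7/10) + (-5)·(3/10) = 2

2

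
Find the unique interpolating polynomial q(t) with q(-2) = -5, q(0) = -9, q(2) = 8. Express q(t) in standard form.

Newton's divided differences:
q[-2,0] = (-9 - (-5)) / (0 - (-2)) = -2
q[0,2] = (8 - (-9)) / (2 - 0) = 17/2
q[-2,0,2] = (17/2 - (-2)) / (2 - (-2)) = 21/8
q(t) = -5 + (-2)·(t + 2) + (21/8)·(t + 2)t
Expanding: q(t) = (21/8)t^2 + (13/4)t - 9

q(t) = (21/8)t^2 + (13/4)t - 9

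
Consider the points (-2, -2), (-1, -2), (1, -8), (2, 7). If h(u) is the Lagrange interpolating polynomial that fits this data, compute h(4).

251/2

Evaluate each Lagrange basis at u = 4:
L_0(4) = (5)·(3)·(2)/[(-1)·(-3)·(-4)] = -5/2
L_1(4) = (6)·(3)·(2)/[(1)·(-2)·(-3)] = 6
L_2(4) = (6)·(5)·(2)/[(3)·(2)·(-1)] = -10
L_3(4) = (6)·(5)·(3)/[(4)·(3)·(1)] = 15/2
Sum: (-2)·(-5/2) + (-2)·(6) + (-8)·(-10) + 7·(15/2) = 251/2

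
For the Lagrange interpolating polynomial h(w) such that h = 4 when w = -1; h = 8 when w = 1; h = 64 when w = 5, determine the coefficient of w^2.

2

The leading coefficient equals the top divided difference h[-1,1,5].
h[-1,1] = (8 - 4) / (1 - (-1)) = 2
h[1,5] = (64 - 8) / (5 - 1) = 14
h[-1,1,5] = (14 - 2) / (5 - (-1)) = 2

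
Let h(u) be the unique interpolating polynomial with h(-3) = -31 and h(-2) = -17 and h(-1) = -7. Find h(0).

Evaluate each Lagrange basis at u = 0:
L_0(0) = (2)·(1)/[(-1)·(-2)] = 1
L_1(0) = (3)·(1)/[(1)·(-1)] = -3
L_2(0) = (3)·(2)/[(2)·(1)] = 3
Sum: (-31)·(1) + (-17)·(-3) + (-7)·(3) = -1

-1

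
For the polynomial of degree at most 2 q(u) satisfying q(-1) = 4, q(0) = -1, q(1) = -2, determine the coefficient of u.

L_0(u) = u(u - 1) / [2] = (1/2)u^2 - (1/2)u
L_1(u) = (u + 1)(u - 1) / [-1] = -u^2 + 1
L_2(u) = (u + 1)u / [2] = (1/2)u^2 + (1/2)u
q(u) = 4·L_0 + (-1)·L_1 + (-2)·L_2
Only the coefficient of u is needed; take it from each L_i and combine:
4·(-1/2) + (-1)·(0) + (-2)·(1/2) = -3

-3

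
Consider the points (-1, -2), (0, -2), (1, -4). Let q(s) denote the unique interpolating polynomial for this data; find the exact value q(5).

-32

Using Newton's divided-difference form:
q[-1,0] = (-2 - (-2)) / (0 - (-1)) = 0
q[0,1] = (-4 - (-2)) / (1 - 0) = -2
q[-1,0,1] = (-2 - 0) / (1 - (-1)) = -1
q(5) = -2 + 0·(6) + (-1)·(6)·(5) = -32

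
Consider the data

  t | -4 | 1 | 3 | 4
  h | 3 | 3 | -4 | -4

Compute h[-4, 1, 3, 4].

5/24

h[-4,1] = (3 - 3) / (1 - (-4)) = 0
h[1,3] = (-4 - 3) / (3 - 1) = -7/2
h[3,4] = (-4 - (-4)) / (4 - 3) = 0
h[-4,1,3] = (-7/2 - 0) / (3 - (-4)) = -1/2
h[1,3,4] = (0 - (-7/2)) / (4 - 1) = 7/6
h[-4,1,3,4] = (7/6 - (-1/2)) / (4 - (-4)) = 5/24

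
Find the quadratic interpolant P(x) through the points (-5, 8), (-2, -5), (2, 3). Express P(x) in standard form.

Newton's divided differences:
P[-5,-2] = (-5 - 8) / (-2 - (-5)) = -13/3
P[-2,2] = (3 - (-5)) / (2 - (-2)) = 2
P[-5,-2,2] = (2 - (-13/3)) / (2 - (-5)) = 19/21
P(x) = 8 + (-13/3)·(x + 5) + (19/21)·(x + 5)(x + 2)
Expanding: P(x) = (19/21)x^2 + 2x - 97/21

P(x) = (19/21)x^2 + 2x - 97/21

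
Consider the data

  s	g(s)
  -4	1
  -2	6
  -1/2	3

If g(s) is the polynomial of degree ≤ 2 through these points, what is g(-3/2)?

L_0(-3/2) = (1/2)·(-1)/[(-2)·(-7/2)] = -1/14
L_1(-3/2) = (5/2)·(-1)/[(2)·(-3/2)] = 5/6
L_2(-3/2) = (5/2)·(1/2)/[(7/2)·(3/2)] = 5/21
Sum: 1·(-1/14) + 6·(5/6) + 3·(5/21) = 79/14

79/14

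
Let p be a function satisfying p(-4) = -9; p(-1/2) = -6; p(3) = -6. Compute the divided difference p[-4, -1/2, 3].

-6/49

p[-4,-1/2] = (-6 - (-9)) / (-1/2 - (-4)) = 6/7
p[-1/2,3] = (-6 - (-6)) / (3 - (-1/2)) = 0
p[-4,-1/2,3] = (0 - 6/7) / (3 - (-4)) = -6/49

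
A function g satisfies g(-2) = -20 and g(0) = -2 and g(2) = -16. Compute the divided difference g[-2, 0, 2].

g[-2,0] = (-2 - (-20)) / (0 - (-2)) = 9
g[0,2] = (-16 - (-2)) / (2 - 0) = -7
g[-2,0,2] = (-7 - 9) / (2 - (-2)) = -4

-4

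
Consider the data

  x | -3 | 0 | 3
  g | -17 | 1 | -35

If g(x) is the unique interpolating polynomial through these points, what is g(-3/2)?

-5/4

L_0(-3/2) = (-3/2)·(-9/2)/[(-3)·(-6)] = 3/8
L_1(-3/2) = (3/2)·(-9/2)/[(3)·(-3)] = 3/4
L_2(-3/2) = (3/2)·(-3/2)/[(6)·(3)] = -1/8
Sum: (-17)·(3/8) + 1·(3/4) + (-35)·(-1/8) = -5/4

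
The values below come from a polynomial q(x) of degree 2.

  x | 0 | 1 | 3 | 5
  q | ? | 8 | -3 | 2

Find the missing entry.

The 3 known values determine q uniquely (degree ≤ 2).
Evaluate each Lagrange basis at x = 0:
L_0(0) = (-3)·(-5)/[(-2)·(-4)] = 15/8
L_1(0) = (-1)·(-5)/[(2)·(-2)] = -5/4
L_2(0) = (-1)·(-3)/[(4)·(2)] = 3/8
Sum: 8·(15/8) + (-3)·(-5/4) + 2·(3/8) = 39/2

39/2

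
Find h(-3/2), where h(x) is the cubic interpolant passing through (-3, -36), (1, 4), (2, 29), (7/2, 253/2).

Using Newton's divided-difference form:
h[-3,1] = (4 - (-36)) / (1 - (-3)) = 10
h[1,2] = (29 - 4) / (2 - 1) = 25
h[2,7/2] = (253/2 - 29) / (7/2 - 2) = 65
h[-3,1,2] = (25 - 10) / (2 - (-3)) = 3
h[1,2,7/2] = (65 - 25) / (7/2 - 1) = 16
h[-3,1,2,7/2] = (16 - 3) / (7/2 - (-3)) = 2
h(-3/2) = -36 + 10·(3/2) + 3·(3/2)·(-5/2) + 2·(3/2)·(-5/2)·(-7/2) = -6

-6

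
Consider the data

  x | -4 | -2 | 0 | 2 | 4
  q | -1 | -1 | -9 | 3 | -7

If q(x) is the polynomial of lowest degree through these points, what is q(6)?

Evaluate each Lagrange basis at x = 6:
L_0(6) = (8)·(6)·(4)·(2)/[(-2)·(-4)·(-6)·(-8)] = 1
L_1(6) = (10)·(6)·(4)·(2)/[(2)·(-2)·(-4)·(-6)] = -5
L_2(6) = (10)·(8)·(4)·(2)/[(4)·(2)·(-2)·(-4)] = 10
L_3(6) = (10)·(8)·(6)·(2)/[(6)·(4)·(2)·(-2)] = -10
L_4(6) = (10)·(8)·(6)·(4)/[(8)·(6)·(4)·(2)] = 5
Sum: (-1)·(1) + (-1)·(-5) + (-9)·(10) + 3·(-10) + (-7)·(5) = -151

-151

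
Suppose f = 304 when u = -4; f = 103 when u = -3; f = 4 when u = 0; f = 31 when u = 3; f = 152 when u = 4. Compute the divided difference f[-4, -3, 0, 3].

-5

f[-4,-3] = (103 - 304) / (-3 - (-4)) = -201
f[-3,0] = (4 - 103) / (0 - (-3)) = -33
f[0,3] = (31 - 4) / (3 - 0) = 9
f[-4,-3,0] = (-33 - (-201)) / (0 - (-4)) = 42
f[-3,0,3] = (9 - (-33)) / (3 - (-3)) = 7
f[-4,-3,0,3] = (7 - 42) / (3 - (-4)) = -5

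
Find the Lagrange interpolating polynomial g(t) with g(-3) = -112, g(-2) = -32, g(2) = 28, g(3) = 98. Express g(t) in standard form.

g(t) = 4t^3 - t^2 - t + 2

Build the Lagrange basis polynomials:
L_0(t) = (t + 2)(t - 2)(t - 3) / [-30] = -(1/30)t^3 + (1/10)t^2 + (2/15)t - 2/5
L_1(t) = (t + 3)(t - 2)(t - 3) / [20] = (1/20)t^3 - (1/10)t^2 - (9/20)t + 9/10
L_2(t) = (t + 3)(t + 2)(t - 3) / [-20] = -(1/20)t^3 - (1/10)t^2 + (9/20)t + 9/10
L_3(t) = (t + 3)(t + 2)(t - 2) / [30] = (1/30)t^3 + (1/10)t^2 - (2/15)t - 2/5
g(t) = (-112)·L_0 + (-32)·L_1 + 28·L_2 + 98·L_3
  (-112)·L_0(t) = (56/15)t^3 - (56/5)t^2 - (224/15)t + 224/5
  (-32)·L_1(t) = -(8/5)t^3 + (16/5)t^2 + (72/5)t - 144/5
  28·L_2(t) = -(7/5)t^3 - (14/5)t^2 + (63/5)t + 126/5
  98·L_3(t) = (49/15)t^3 + (49/5)t^2 - (196/15)t - 196/5
Adding term by term: 4t^3 - t^2 - t + 2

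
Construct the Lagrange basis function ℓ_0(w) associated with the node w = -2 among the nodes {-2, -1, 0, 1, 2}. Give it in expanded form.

ℓ_0(w) = (1/24)w^4 - (1/12)w^3 - (1/24)w^2 + (1/12)w

ℓ_0(w) = (w + 1)w(w - 1)(w - 2) / [(-1)·(-2)·(-3)·(-4)]
       = (w^4 - 2w^3 - w^2 + 2w) / (24)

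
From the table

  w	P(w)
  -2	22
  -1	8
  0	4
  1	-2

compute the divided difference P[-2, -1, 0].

5

P[-2,-1] = (8 - 22) / (-1 - (-2)) = -14
P[-1,0] = (4 - 8) / (0 - (-1)) = -4
P[-2,-1,0] = (-4 - (-14)) / (0 - (-2)) = 5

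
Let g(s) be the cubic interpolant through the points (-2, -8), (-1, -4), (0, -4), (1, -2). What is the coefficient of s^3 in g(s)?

1

The leading coefficient equals the top divided difference g[-2,-1,0,1].
g[-2,-1] = (-4 - (-8)) / (-1 - (-2)) = 4
g[-1,0] = (-4 - (-4)) / (0 - (-1)) = 0
g[0,1] = (-2 - (-4)) / (1 - 0) = 2
g[-2,-1,0] = (0 - 4) / (0 - (-2)) = -2
g[-1,0,1] = (2 - 0) / (1 - (-1)) = 1
g[-2,-1,0,1] = (1 - (-2)) / (1 - (-2)) = 1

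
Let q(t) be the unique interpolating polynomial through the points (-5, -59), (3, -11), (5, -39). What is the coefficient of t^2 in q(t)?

Build the Lagrange basis polynomials:
L_0(t) = (t - 3)(t - 5) / [80] = (1/80)t^2 - (1/10)t + 3/16
L_1(t) = (t + 5)(t - 5) / [-16] = -(1/16)t^2 + 25/16
L_2(t) = (t + 5)(t - 3) / [20] = (1/20)t^2 + (1/10)t - 3/4
q(t) = (-59)·L_0 + (-11)·L_1 + (-39)·L_2
Only the coefficient of t^2 is needed; take it from each L_i and combine:
(-59)·(1/80) + (-11)·(-1/16) + (-39)·(1/20) = -2

-2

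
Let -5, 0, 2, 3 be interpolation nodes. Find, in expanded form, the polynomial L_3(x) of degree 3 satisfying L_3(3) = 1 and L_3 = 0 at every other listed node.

L_3(x) = (x + 5)x(x - 2) / [(8)·(3)·(1)]
       = (x^3 + 3x^2 - 10x) / (24)

L_3(x) = (1/24)x^3 + (1/8)x^2 - (5/12)x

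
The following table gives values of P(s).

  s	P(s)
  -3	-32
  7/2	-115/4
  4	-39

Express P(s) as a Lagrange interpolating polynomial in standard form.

P(s) = -3s^2 + 2s + 1

Build the Lagrange basis polynomials:
L_0(s) = (s - 7/2)(s - 4) / [91/2] = (2/91)s^2 - (15/91)s + 4/13
L_1(s) = (s + 3)(s - 4) / [-13/4] = -(4/13)s^2 + (4/13)s + 48/13
L_2(s) = (s + 3)(s - 7/2) / [7/2] = (2/7)s^2 - (1/7)s - 3
P(s) = (-32)·L_0 + (-115/4)·L_1 + (-39)·L_2
  (-32)·L_0(s) = -(64/91)s^2 + (480/91)s - 128/13
  (-115/4)·L_1(s) = (115/13)s^2 - (115/13)s - 1380/13
  (-39)·L_2(s) = -(78/7)s^2 + (39/7)s + 117
Adding term by term: -3s^2 + 2s + 1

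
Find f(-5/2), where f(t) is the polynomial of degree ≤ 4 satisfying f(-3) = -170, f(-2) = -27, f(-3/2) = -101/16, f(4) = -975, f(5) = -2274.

Using Newton's divided-difference form:
f[-3,-2] = (-27 - (-170)) / (-2 - (-3)) = 143
f[-2,-3/2] = (-101/16 - (-27)) / (-3/2 - (-2)) = 331/8
f[-3/2,4] = (-975 - (-101/16)) / (4 - (-3/2)) = -1409/8
f[4,5] = (-2274 - (-975)) / (5 - 4) = -1299
f[-3,-2,-3/2] = (331/8 - 143) / (-3/2 - (-3)) = -271/4
f[-2,-3/2,4] = (-1409/8 - 331/8) / (4 - (-2)) = -145/4
f[-3/2,4,5] = (-1299 - (-1409/8)) / (5 - (-3/2)) = -691/4
f[-3,-2,-3/2,4] = (-145/4 - (-271/4)) / (4 - (-3)) = 9/2
f[-2,-3/2,4,5] = (-691/4 - (-145/4)) / (5 - (-2)) = -39/2
f[-3,-2,-3/2,4,5] = (-39/2 - 9/2) / (5 - (-3)) = -3
f(-5/2) = -170 + 143·(1/2) + (-271/4)·(1/2)·(-1/2) + (9/2)·(1/2)·(-1/2)·(-1) + (-3)·(1/2)·(-1/2)·(-1)·(-13/2) = -1209/16

-1209/16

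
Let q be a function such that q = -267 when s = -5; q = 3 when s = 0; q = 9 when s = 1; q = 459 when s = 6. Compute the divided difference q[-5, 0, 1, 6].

2

q[-5,0] = (3 - (-267)) / (0 - (-5)) = 54
q[0,1] = (9 - 3) / (1 - 0) = 6
q[1,6] = (459 - 9) / (6 - 1) = 90
q[-5,0,1] = (6 - 54) / (1 - (-5)) = -8
q[0,1,6] = (90 - 6) / (6 - 0) = 14
q[-5,0,1,6] = (14 - (-8)) / (6 - (-5)) = 2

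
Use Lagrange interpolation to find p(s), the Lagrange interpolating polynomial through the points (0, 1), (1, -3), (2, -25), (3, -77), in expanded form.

L_0(s) = (s - 1)(s - 2)(s - 3) / [-6] = -(1/6)s^3 + s^2 - (11/6)s + 1
L_1(s) = s(s - 2)(s - 3) / [2] = (1/2)s^3 - (5/2)s^2 + 3s
L_2(s) = s(s - 1)(s - 3) / [-2] = -(1/2)s^3 + 2s^2 - (3/2)s
L_3(s) = s(s - 1)(s - 2) / [6] = (1/6)s^3 - (1/2)s^2 + (1/3)s
p(s) = 1·L_0 + (-3)·L_1 + (-25)·L_2 + (-77)·L_3
  1·L_0(s) = -(1/6)s^3 + s^2 - (11/6)s + 1
  (-3)·L_1(s) = -(3/2)s^3 + (15/2)s^2 - 9s
  (-25)·L_2(s) = (25/2)s^3 - 50s^2 + (75/2)s
  (-77)·L_3(s) = -(77/6)s^3 + (77/2)s^2 - (77/3)s
Adding term by term: -2s^3 - 3s^2 + s + 1

p(s) = -2s^3 - 3s^2 + s + 1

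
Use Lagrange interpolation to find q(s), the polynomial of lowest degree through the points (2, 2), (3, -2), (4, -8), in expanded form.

L_0(s) = (s - 3)(s - 4) / [2] = (1/2)s^2 - (7/2)s + 6
L_1(s) = (s - 2)(s - 4) / [-1] = -s^2 + 6s - 8
L_2(s) = (s - 2)(s - 3) / [2] = (1/2)s^2 - (5/2)s + 3
q(s) = 2·L_0 + (-2)·L_1 + (-8)·L_2
  2·L_0(s) = s^2 - 7s + 12
  (-2)·L_1(s) = 2s^2 - 12s + 16
  (-8)·L_2(s) = -4s^2 + 20s - 24
Adding term by term: -s^2 + s + 4

q(s) = -s^2 + s + 4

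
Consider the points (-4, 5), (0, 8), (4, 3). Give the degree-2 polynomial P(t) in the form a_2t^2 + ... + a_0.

P(t) = -(1/4)t^2 - (1/4)t + 8

L_0(t) = t(t - 4) / [32] = (1/32)t^2 - (1/8)t
L_1(t) = (t + 4)(t - 4) / [-16] = -(1/16)t^2 + 1
L_2(t) = (t + 4)t / [32] = (1/32)t^2 + (1/8)t
P(t) = 5·L_0 + 8·L_1 + 3·L_2
  5·L_0(t) = (5/32)t^2 - (5/8)t
  8·L_1(t) = -(1/2)t^2 + 8
  3·L_2(t) = (3/32)t^2 + (3/8)t
Adding term by term: -(1/4)t^2 - (1/4)t + 8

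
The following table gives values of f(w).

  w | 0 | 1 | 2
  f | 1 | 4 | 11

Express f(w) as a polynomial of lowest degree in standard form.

L_0(w) = (w - 1)(w - 2) / [2] = (1/2)w^2 - (3/2)w + 1
L_1(w) = w(w - 2) / [-1] = -w^2 + 2w
L_2(w) = w(w - 1) / [2] = (1/2)w^2 - (1/2)w
f(w) = 1·L_0 + 4·L_1 + 11·L_2
  1·L_0(w) = (1/2)w^2 - (3/2)w + 1
  4·L_1(w) = -4w^2 + 8w
  11·L_2(w) = (11/2)w^2 - (11/2)w
Adding term by term: 2w^2 + w + 1

f(w) = 2w^2 + w + 1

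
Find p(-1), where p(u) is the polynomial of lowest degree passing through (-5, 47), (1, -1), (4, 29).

Using Newton's divided-difference form:
p[-5,1] = (-1 - 47) / (1 - (-5)) = -8
p[1,4] = (29 - (-1)) / (4 - 1) = 10
p[-5,1,4] = (10 - (-8)) / (4 - (-5)) = 2
p(-1) = 47 + (-8)·(4) + 2·(4)·(-2) = -1

-1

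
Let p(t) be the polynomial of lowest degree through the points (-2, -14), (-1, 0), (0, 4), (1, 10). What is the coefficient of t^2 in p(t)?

L_0(t) = (t + 1)t(t - 1) / [-6] = -(1/6)t^3 + (1/6)t
L_1(t) = (t + 2)t(t - 1) / [2] = (1/2)t^3 + (1/2)t^2 - t
L_2(t) = (t + 2)(t + 1)(t - 1) / [-2] = -(1/2)t^3 - t^2 + (1/2)t + 1
L_3(t) = (t + 2)(t + 1)t / [6] = (1/6)t^3 + (1/2)t^2 + (1/3)t
p(t) = (-14)·L_0 + 0·L_1 + 4·L_2 + 10·L_3
Only the coefficient of t^2 is needed; take it from each L_i and combine:
(-14)·(0) + 0·(1/2) + 4·(-1) + 10·(1/2) = 1

1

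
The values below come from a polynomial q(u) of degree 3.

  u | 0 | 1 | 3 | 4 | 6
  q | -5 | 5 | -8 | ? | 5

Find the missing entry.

-47/3

The 4 known values determine q uniquely (degree ≤ 3).
Evaluate each Lagrange basis at u = 4:
L_0(4) = (3)·(1)·(-2)/[(-1)·(-3)·(-6)] = 1/3
L_1(4) = (4)·(1)·(-2)/[(1)·(-2)·(-5)] = -4/5
L_2(4) = (4)·(3)·(-2)/[(3)·(2)·(-3)] = 4/3
L_3(4) = (4)·(3)·(1)/[(6)·(5)·(3)] = 2/15
Sum: (-5)·(1/3) + 5·(-4/5) + (-8)·(4/3) + 5·(2/15) = -47/3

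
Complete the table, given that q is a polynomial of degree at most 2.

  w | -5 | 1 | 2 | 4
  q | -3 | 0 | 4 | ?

The 3 known values determine q uniquely (degree ≤ 2).
Evaluate each Lagrange basis at w = 4:
L_0(4) = (3)·(2)/[(-6)·(-7)] = 1/7
L_1(4) = (9)·(2)/[(6)·(-1)] = -3
L_2(4) = (9)·(3)/[(7)·(1)] = 27/7
Sum: (-3)·(1/7) + 0 + 4·(27/7) = 15

15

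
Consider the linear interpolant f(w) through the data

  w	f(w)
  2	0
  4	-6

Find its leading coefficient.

-3

L_0(w) = (w - 4) / [-2] = -(1/2)w + 2
L_1(w) = (w - 2) / [2] = (1/2)w - 1
f(w) = 0·L_0 + (-6)·L_1
Only the coefficient of w is needed; take it from each L_i and combine:
0·(-1/2) + (-6)·(1/2) = -3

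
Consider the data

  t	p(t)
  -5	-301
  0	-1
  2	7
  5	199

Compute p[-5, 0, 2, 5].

2

p[-5,0] = (-1 - (-301)) / (0 - (-5)) = 60
p[0,2] = (7 - (-1)) / (2 - 0) = 4
p[2,5] = (199 - 7) / (5 - 2) = 64
p[-5,0,2] = (4 - 60) / (2 - (-5)) = -8
p[0,2,5] = (64 - 4) / (5 - 0) = 12
p[-5,0,2,5] = (12 - (-8)) / (5 - (-5)) = 2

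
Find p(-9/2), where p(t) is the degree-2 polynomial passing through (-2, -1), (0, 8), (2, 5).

-233/8

Using Newton's divided-difference form:
p[-2,0] = (8 - (-1)) / (0 - (-2)) = 9/2
p[0,2] = (5 - 8) / (2 - 0) = -3/2
p[-2,0,2] = (-3/2 - 9/2) / (2 - (-2)) = -3/2
p(-9/2) = -1 + (9/2)·(-5/2) + (-3/2)·(-5/2)·(-9/2) = -233/8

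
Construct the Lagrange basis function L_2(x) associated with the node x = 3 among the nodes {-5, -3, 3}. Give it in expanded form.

L_2(x) = (x + 5)(x + 3) / [(8)·(6)]
       = (x^2 + 8x + 15) / (48)

L_2(x) = (1/48)x^2 + (1/6)x + 5/16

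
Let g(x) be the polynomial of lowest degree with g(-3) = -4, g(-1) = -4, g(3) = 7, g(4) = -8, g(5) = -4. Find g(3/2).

Evaluate each Lagrange basis at x = 3/2:
L_0(3/2) = (5/2)·(-3/2)·(-5/2)·(-7/2)/[(-2)·(-6)·(-7)·(-8)] = -25/512
L_1(3/2) = (9/2)·(-3/2)·(-5/2)·(-7/2)/[(2)·(-4)·(-5)·(-6)] = 63/256
L_2(3/2) = (9/2)·(5/2)·(-5/2)·(-7/2)/[(6)·(4)·(-1)·(-2)] = 525/256
L_3(3/2) = (9/2)·(5/2)·(-3/2)·(-7/2)/[(7)·(5)·(1)·(-1)] = -27/16
L_4(3/2) = (9/2)·(5/2)·(-3/2)·(-5/2)/[(8)·(6)·(2)·(1)] = 225/512
Sum: (-4)·(-25/512) + (-4)·(63/256) + 7·(525/256) + (-8)·(-27/16) + (-4)·(225/512) = 6479/256

6479/256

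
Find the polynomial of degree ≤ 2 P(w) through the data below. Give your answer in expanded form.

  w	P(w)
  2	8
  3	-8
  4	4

Build the Lagrange basis polynomials:
L_0(w) = (w - 3)(w - 4) / [2] = (1/2)w^2 - (7/2)w + 6
L_1(w) = (w - 2)(w - 4) / [-1] = -w^2 + 6w - 8
L_2(w) = (w - 2)(w - 3) / [2] = (1/2)w^2 - (5/2)w + 3
P(w) = 8·L_0 + (-8)·L_1 + 4·L_2
  8·L_0(w) = 4w^2 - 28w + 48
  (-8)·L_1(w) = 8w^2 - 48w + 64
  4·L_2(w) = 2w^2 - 10w + 12
Adding term by term: 14w^2 - 86w + 124

P(w) = 14w^2 - 86w + 124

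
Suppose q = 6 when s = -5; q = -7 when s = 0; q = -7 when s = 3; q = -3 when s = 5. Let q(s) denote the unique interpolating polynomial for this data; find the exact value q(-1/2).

Using Newton's divided-difference form:
q[-5,0] = (-7 - 6) / (0 - (-5)) = -13/5
q[0,3] = (-7 - (-7)) / (3 - 0) = 0
q[3,5] = (-3 - (-7)) / (5 - 3) = 2
q[-5,0,3] = (0 - (-13/5)) / (3 - (-5)) = 13/40
q[0,3,5] = (2 - 0) / (5 - 0) = 2/5
q[-5,0,3,5] = (2/5 - 13/40) / (5 - (-5)) = 3/400
q(-1/2) = 6 + (-13/5)·(9/2) + (13/40)·(9/2)·(-1/2) + (3/400)·(9/2)·(-1/2)·(-7/2) = -20391/3200

-20391/3200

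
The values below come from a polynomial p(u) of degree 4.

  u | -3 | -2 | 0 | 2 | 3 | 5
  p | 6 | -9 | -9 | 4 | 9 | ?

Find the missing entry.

The 5 known values determine p uniquely (degree ≤ 4).
L_0(5) = (7)·(5)·(3)·(2)/[(-1)·(-3)·(-5)·(-6)] = 7/3
L_1(5) = (8)·(5)·(3)·(2)/[(1)·(-2)·(-4)·(-5)] = -6
L_2(5) = (8)·(7)·(3)·(2)/[(3)·(2)·(-2)·(-3)] = 28/3
L_3(5) = (8)·(7)·(5)·(2)/[(5)·(4)·(2)·(-1)] = -14
L_4(5) = (8)·(7)·(5)·(3)/[(6)·(5)·(3)·(1)] = 28/3
Sum: 6·(7/3) + (-9)·(-6) + (-9)·(28/3) + 4·(-14) + 9·(28/3) = 12

12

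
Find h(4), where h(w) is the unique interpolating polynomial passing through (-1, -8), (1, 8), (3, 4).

Evaluate each Lagrange basis at w = 4:
L_0(4) = (3)·(1)/[(-2)·(-4)] = 3/8
L_1(4) = (5)·(1)/[(2)·(-2)] = -5/4
L_2(4) = (5)·(3)/[(4)·(2)] = 15/8
Sum: (-8)·(3/8) + 8·(-5/4) + 4·(15/8) = -11/2

-11/2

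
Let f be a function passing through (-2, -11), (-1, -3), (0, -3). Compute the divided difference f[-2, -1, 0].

f[-2,-1] = (-3 - (-11)) / (-1 - (-2)) = 8
f[-1,0] = (-3 - (-3)) / (0 - (-1)) = 0
f[-2,-1,0] = (0 - 8) / (0 - (-2)) = -4

-4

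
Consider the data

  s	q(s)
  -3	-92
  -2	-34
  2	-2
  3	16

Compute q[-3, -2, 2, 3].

2

q[-3,-2] = (-34 - (-92)) / (-2 - (-3)) = 58
q[-2,2] = (-2 - (-34)) / (2 - (-2)) = 8
q[2,3] = (16 - (-2)) / (3 - 2) = 18
q[-3,-2,2] = (8 - 58) / (2 - (-3)) = -10
q[-2,2,3] = (18 - 8) / (3 - (-2)) = 2
q[-3,-2,2,3] = (2 - (-10)) / (3 - (-3)) = 2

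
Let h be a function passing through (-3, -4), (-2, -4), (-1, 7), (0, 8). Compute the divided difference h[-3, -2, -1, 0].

h[-3,-2] = (-4 - (-4)) / (-2 - (-3)) = 0
h[-2,-1] = (7 - (-4)) / (-1 - (-2)) = 11
h[-1,0] = (8 - 7) / (0 - (-1)) = 1
h[-3,-2,-1] = (11 - 0) / (-1 - (-3)) = 11/2
h[-2,-1,0] = (1 - 11) / (0 - (-2)) = -5
h[-3,-2,-1,0] = (-5 - 11/2) / (0 - (-3)) = -7/2

-7/2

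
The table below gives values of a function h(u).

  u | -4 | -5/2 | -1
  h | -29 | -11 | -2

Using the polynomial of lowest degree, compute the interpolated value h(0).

-1

Evaluate each Lagrange basis at u = 0:
L_0(0) = (5/2)·(1)/[(-3/2)·(-3)] = 5/9
L_1(0) = (4)·(1)/[(3/2)·(-3/2)] = -16/9
L_2(0) = (4)·(5/2)/[(3)·(3/2)] = 20/9
Sum: (-29)·(5/9) + (-11)·(-16/9) + (-2)·(20/9) = -1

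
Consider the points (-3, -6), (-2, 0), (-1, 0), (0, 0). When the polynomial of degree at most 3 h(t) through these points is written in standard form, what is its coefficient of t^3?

Build the Lagrange basis polynomials:
L_0(t) = (t + 2)(t + 1)t / [-6] = -(1/6)t^3 - (1/2)t^2 - (1/3)t
L_1(t) = (t + 3)(t + 1)t / [2] = (1/2)t^3 + 2t^2 + (3/2)t
L_2(t) = (t + 3)(t + 2)t / [-2] = -(1/2)t^3 - (5/2)t^2 - 3t
L_3(t) = (t + 3)(t + 2)(t + 1) / [6] = (1/6)t^3 + t^2 + (11/6)t + 1
h(t) = (-6)·L_0 + 0·L_1 + 0·L_2 + 0·L_3
Only the coefficient of t^3 is needed; take it from each L_i and combine:
(-6)·(-1/6) + 0·(1/2) + 0·(-1/2) + 0·(1/6) = 1

1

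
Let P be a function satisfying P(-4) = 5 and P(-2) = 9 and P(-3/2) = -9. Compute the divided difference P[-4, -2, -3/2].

P[-4,-2] = (9 - 5) / (-2 - (-4)) = 2
P[-2,-3/2] = (-9 - 9) / (-3/2 - (-2)) = -36
P[-4,-2,-3/2] = (-36 - 2) / (-3/2 - (-4)) = -76/5

-76/5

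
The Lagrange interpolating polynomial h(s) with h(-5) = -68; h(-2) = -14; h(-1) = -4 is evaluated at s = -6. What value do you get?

-94

Evaluate each Lagrange basis at s = -6:
L_0(-6) = (-4)·(-5)/[(-3)·(-4)] = 5/3
L_1(-6) = (-1)·(-5)/[(3)·(-1)] = -5/3
L_2(-6) = (-1)·(-4)/[(4)·(1)] = 1
Sum: (-68)·(5/3) + (-14)·(-5/3) + (-4)·(1) = -94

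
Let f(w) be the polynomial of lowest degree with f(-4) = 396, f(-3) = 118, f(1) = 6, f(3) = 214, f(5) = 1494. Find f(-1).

Evaluate each Lagrange basis at w = -1:
L_0(-1) = (2)·(-2)·(-4)·(-6)/[(-1)·(-5)·(-7)·(-9)] = -32/105
L_1(-1) = (3)·(-2)·(-4)·(-6)/[(1)·(-4)·(-6)·(-8)] = 3/4
L_2(-1) = (3)·(2)·(-4)·(-6)/[(5)·(4)·(-2)·(-4)] = 9/10
L_3(-1) = (3)·(2)·(-2)·(-6)/[(7)·(6)·(2)·(-2)] = -3/7
L_4(-1) = (3)·(2)·(-2)·(-4)/[(9)·(8)·(4)·(2)] = 1/12
Sum: 396·(-32/105) + 118·(3/4) + 6·(9/10) + 214·(-3/7) + 1494·(1/12) = 6

6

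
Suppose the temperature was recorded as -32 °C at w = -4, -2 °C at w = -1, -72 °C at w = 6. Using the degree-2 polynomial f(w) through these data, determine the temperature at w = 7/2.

Evaluate each Lagrange basis at w = 7/2:
L_0(7/2) = (9/2)·(-5/2)/[(-3)·(-10)] = -3/8
L_1(7/2) = (15/2)·(-5/2)/[(3)·(-7)] = 25/28
L_2(7/2) = (15/2)·(9/2)/[(10)·(7)] = 27/56
Sum: (-32)·(-3/8) + (-2)·(25/28) + (-72)·(27/56) = -49/2

-49/2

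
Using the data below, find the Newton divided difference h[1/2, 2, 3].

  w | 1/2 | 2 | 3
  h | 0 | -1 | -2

-2/15

h[1/2,2] = (-1 - 0) / (2 - 1/2) = -2/3
h[2,3] = (-2 - (-1)) / (3 - 2) = -1
h[1/2,2,3] = (-1 - (-2/3)) / (3 - 1/2) = -2/15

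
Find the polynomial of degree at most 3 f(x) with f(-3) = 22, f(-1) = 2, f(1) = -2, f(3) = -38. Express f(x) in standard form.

L_0(x) = (x + 1)(x - 1)(x - 3) / [-48] = -(1/48)x^3 + (1/16)x^2 + (1/48)x - 1/16
L_1(x) = (x + 3)(x - 1)(x - 3) / [16] = (1/16)x^3 - (1/16)x^2 - (9/16)x + 9/16
L_2(x) = (x + 3)(x + 1)(x - 3) / [-16] = -(1/16)x^3 - (1/16)x^2 + (9/16)x + 9/16
L_3(x) = (x + 3)(x + 1)(x - 1) / [48] = (1/48)x^3 + (1/16)x^2 - (1/48)x - 1/16
f(x) = 22·L_0 + 2·L_1 + (-2)·L_2 + (-38)·L_3
  22·L_0(x) = -(11/24)x^3 + (11/8)x^2 + (11/24)x - 11/8
  2·L_1(x) = (1/8)x^3 - (1/8)x^2 - (9/8)x + 9/8
  (-2)·L_2(x) = (1/8)x^3 + (1/8)x^2 - (9/8)x - 9/8
  (-38)·L_3(x) = -(19/24)x^3 - (19/8)x^2 + (19/24)x + 19/8
Adding term by term: -x^3 - x^2 - x + 1

f(x) = -x^3 - x^2 - x + 1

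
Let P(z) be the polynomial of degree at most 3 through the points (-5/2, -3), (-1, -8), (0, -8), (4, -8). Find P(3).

Evaluate each Lagrange basis at z = 3:
L_0(3) = (4)·(3)·(-1)/[(-3/2)·(-5/2)·(-13/2)] = 32/65
L_1(3) = (11/2)·(3)·(-1)/[(3/2)·(-1)·(-5)] = -11/5
L_2(3) = (11/2)·(4)·(-1)/[(5/2)·(1)·(-4)] = 11/5
L_3(3) = (11/2)·(4)·(3)/[(13/2)·(5)·(4)] = 33/65
Sum: (-3)·(32/65) + (-8)·(-11/5) + (-8)·(11/5) + (-8)·(33/65) = -72/13

-72/13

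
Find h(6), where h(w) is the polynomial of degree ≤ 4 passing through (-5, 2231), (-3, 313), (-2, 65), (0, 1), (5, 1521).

3265

Evaluate each Lagrange basis at w = 6:
L_0(6) = (9)·(8)·(6)·(1)/[(-2)·(-3)·(-5)·(-10)] = 36/25
L_1(6) = (11)·(8)·(6)·(1)/[(2)·(-1)·(-3)·(-8)] = -11
L_2(6) = (11)·(9)·(6)·(1)/[(3)·(1)·(-2)·(-7)] = 99/7
L_3(6) = (11)·(9)·(8)·(1)/[(5)·(3)·(2)·(-5)] = -132/25
L_4(6) = (11)·(9)·(8)·(6)/[(10)·(8)·(7)·(5)] = 297/175
Sum: 2231·(36/25) + 313·(-11) + 65·(99/7) + 1·(-132/25) + 1521·(297/175) = 3265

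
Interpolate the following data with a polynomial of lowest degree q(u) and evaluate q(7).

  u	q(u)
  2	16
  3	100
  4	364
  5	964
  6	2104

4036

Evaluate each Lagrange basis at u = 7:
L_0(7) = (4)·(3)·(2)·(1)/[(-1)·(-2)·(-3)·(-4)] = 1
L_1(7) = (5)·(3)·(2)·(1)/[(1)·(-1)·(-2)·(-3)] = -5
L_2(7) = (5)·(4)·(2)·(1)/[(2)·(1)·(-1)·(-2)] = 10
L_3(7) = (5)·(4)·(3)·(1)/[(3)·(2)·(1)·(-1)] = -10
L_4(7) = (5)·(4)·(3)·(2)/[(4)·(3)·(2)·(1)] = 5
Sum: 16·(1) + 100·(-5) + 364·(10) + 964·(-10) + 2104·(5) = 4036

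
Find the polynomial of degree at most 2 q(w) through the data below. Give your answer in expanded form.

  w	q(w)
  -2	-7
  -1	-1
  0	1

q(w) = -2w^2 + 1

Newton's divided differences:
q[-2,-1] = (-1 - (-7)) / (-1 - (-2)) = 6
q[-1,0] = (1 - (-1)) / (0 - (-1)) = 2
q[-2,-1,0] = (2 - 6) / (0 - (-2)) = -2
q(w) = -7 + 6·(w + 2) + (-2)·(w + 2)(w + 1)
Expanding: q(w) = -2w^2 + 1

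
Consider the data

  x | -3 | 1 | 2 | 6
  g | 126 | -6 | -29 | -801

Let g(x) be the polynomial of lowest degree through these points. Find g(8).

-1931

Using Newton's divided-difference form:
g[-3,1] = (-6 - 126) / (1 - (-3)) = -33
g[1,2] = (-29 - (-6)) / (2 - 1) = -23
g[2,6] = (-801 - (-29)) / (6 - 2) = -193
g[-3,1,2] = (-23 - (-33)) / (2 - (-3)) = 2
g[1,2,6] = (-193 - (-23)) / (6 - 1) = -34
g[-3,1,2,6] = (-34 - 2) / (6 - (-3)) = -4
g(8) = 126 + (-33)·(11) + 2·(11)·(7) + (-4)·(11)·(7)·(6) = -1931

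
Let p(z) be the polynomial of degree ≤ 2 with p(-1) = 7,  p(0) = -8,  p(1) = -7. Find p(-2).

38

Using Newton's divided-difference form:
p[-1,0] = (-8 - 7) / (0 - (-1)) = -15
p[0,1] = (-7 - (-8)) / (1 - 0) = 1
p[-1,0,1] = (1 - (-15)) / (1 - (-1)) = 8
p(-2) = 7 + (-15)·(-1) + 8·(-1)·(-2) = 38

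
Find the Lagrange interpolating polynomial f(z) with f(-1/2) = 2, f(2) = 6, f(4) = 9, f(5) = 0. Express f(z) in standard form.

f(z) = -(313/495)z^3 + (311/90)z^2 - (1513/990)z + 29/99

Build the Lagrange basis polynomials:
L_0(z) = (z - 2)(z - 4)(z - 5) / [-495/8] = -(8/495)z^3 + (8/45)z^2 - (304/495)z + 64/99
L_1(z) = (z + 1/2)(z - 4)(z - 5) / [15] = (1/15)z^3 - (17/30)z^2 + (31/30)z + 2/3
L_2(z) = (z + 1/2)(z - 2)(z - 5) / [-9] = -(1/9)z^3 + (13/18)z^2 - (13/18)z - 5/9
L_3(z) = (z + 1/2)(z - 2)(z - 4) / [33/2] = (2/33)z^3 - (1/3)z^2 + (10/33)z + 8/33
f(z) = 2·L_0 + 6·L_1 + 9·L_2 + 0·L_3
  2·L_0(z) = -(16/495)z^3 + (16/45)z^2 - (608/495)z + 128/99
  6·L_1(z) = (2/5)z^3 - (17/5)z^2 + (31/5)z + 4
  9·L_2(z) = -z^3 + (13/2)z^2 - (13/2)z - 5
  0·L_3(z) = 0
Adding term by term: -(313/495)z^3 + (311/90)z^2 - (1513/990)z + 29/99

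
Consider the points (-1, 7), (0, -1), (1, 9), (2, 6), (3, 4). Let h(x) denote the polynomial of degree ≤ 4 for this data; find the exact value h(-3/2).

Evaluate each Lagrange basis at x = -3/2:
L_0(-3/2) = (-3/2)·(-5/2)·(-7/2)·(-9/2)/[(-1)·(-2)·(-3)·(-4)] = 315/128
L_1(-3/2) = (-1/2)·(-5/2)·(-7/2)·(-9/2)/[(1)·(-1)·(-2)·(-3)] = -105/32
L_2(-3/2) = (-1/2)·(-3/2)·(-7/2)·(-9/2)/[(2)·(1)·(-1)·(-2)] = 189/64
L_3(-3/2) = (-1/2)·(-3/2)·(-5/2)·(-9/2)/[(3)·(2)·(1)·(-1)] = -45/32
L_4(-3/2) = (-1/2)·(-3/2)·(-5/2)·(-7/2)/[(4)·(3)·(2)·(1)] = 35/128
Sum: 7·(315/128) + (-1)·(-105/32) + 9·(189/64) + 6·(-45/32) + 4·(35/128) = 5087/128

5087/128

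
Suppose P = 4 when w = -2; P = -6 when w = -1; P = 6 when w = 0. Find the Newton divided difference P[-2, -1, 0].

11

P[-2,-1] = (-6 - 4) / (-1 - (-2)) = -10
P[-1,0] = (6 - (-6)) / (0 - (-1)) = 12
P[-2,-1,0] = (12 - (-10)) / (0 - (-2)) = 11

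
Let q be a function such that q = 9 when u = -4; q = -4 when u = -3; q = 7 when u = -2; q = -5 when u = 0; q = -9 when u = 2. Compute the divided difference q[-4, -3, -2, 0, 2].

q[-4,-3] = (-4 - 9) / (-3 - (-4)) = -13
q[-3,-2] = (7 - (-4)) / (-2 - (-3)) = 11
q[-2,0] = (-5 - 7) / (0 - (-2)) = -6
q[0,2] = (-9 - (-5)) / (2 - 0) = -2
q[-4,-3,-2] = (11 - (-13)) / (-2 - (-4)) = 12
q[-3,-2,0] = (-6 - 11) / (0 - (-3)) = -17/3
q[-2,0,2] = (-2 - (-6)) / (2 - (-2)) = 1
q[-4,-3,-2,0] = (-17/3 - 12) / (0 - (-4)) = -53/12
q[-3,-2,0,2] = (1 - (-17/3)) / (2 - (-3)) = 4/3
q[-4,-3,-2,0,2] = (4/3 - (-53/12)) / (2 - (-4)) = 23/24

23/24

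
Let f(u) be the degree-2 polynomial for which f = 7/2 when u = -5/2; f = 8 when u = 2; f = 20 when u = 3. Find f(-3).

Using Newton's divided-difference form:
f[-5/2,2] = (8 - 7/2) / (2 - (-5/2)) = 1
f[2,3] = (20 - 8) / (3 - 2) = 12
f[-5/2,2,3] = (12 - 1) / (3 - (-5/2)) = 2
f(-3) = 7/2 + 1·(-1/2) + 2·(-1/2)·(-5) = 8

8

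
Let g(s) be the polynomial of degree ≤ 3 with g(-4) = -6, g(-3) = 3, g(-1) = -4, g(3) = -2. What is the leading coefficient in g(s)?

Build the Lagrange basis polynomials:
L_0(s) = (s + 3)(s + 1)(s - 3) / [-21] = -(1/21)s^3 - (1/21)s^2 + (3/7)s + 3/7
L_1(s) = (s + 4)(s + 1)(s - 3) / [12] = (1/12)s^3 + (1/6)s^2 - (11/12)s - 1
L_2(s) = (s + 4)(s + 3)(s - 3) / [-24] = -(1/24)s^3 - (1/6)s^2 + (3/8)s + 3/2
L_3(s) = (s + 4)(s + 3)(s + 1) / [168] = (1/168)s^3 + (1/21)s^2 + (19/168)s + 1/14
g(s) = (-6)·L_0 + 3·L_1 + (-4)·L_2 + (-2)·L_3
Only the coefficient of s^3 is needed; take it from each L_i and combine:
(-6)·(-1/21) + 3·(1/12) + (-4)·(-1/24) + (-2)·(1/168) = 29/42

29/42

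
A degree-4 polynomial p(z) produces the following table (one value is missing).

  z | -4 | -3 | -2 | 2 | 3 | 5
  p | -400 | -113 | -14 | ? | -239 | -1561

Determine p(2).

The 5 known values determine p uniquely (degree ≤ 4).
Evaluate each Lagrange basis at z = 2:
L_0(2) = (5)·(4)·(-1)·(-3)/[(-1)·(-2)·(-7)·(-9)] = 10/21
L_1(2) = (6)·(4)·(-1)·(-3)/[(1)·(-1)·(-6)·(-8)] = -3/2
L_2(2) = (6)·(5)·(-1)·(-3)/[(2)·(1)·(-5)·(-7)] = 9/7
L_3(2) = (6)·(5)·(4)·(-3)/[(7)·(6)·(5)·(-2)] = 6/7
L_4(2) = (6)·(5)·(4)·(-1)/[(9)·(8)·(7)·(2)] = -5/42
Sum: (-400)·(10/21) + (-113)·(-3/2) + (-14)·(9/7) + (-239)·(6/7) + (-1561)·(-5/42) = -58

-58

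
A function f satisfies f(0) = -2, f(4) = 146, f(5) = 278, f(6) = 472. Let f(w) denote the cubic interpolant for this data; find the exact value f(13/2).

596

Evaluate each Lagrange basis at w = 13/2:
L_0(13/2) = (5/2)·(3/2)·(1/2)/[(-4)·(-5)·(-6)] = -1/64
L_1(13/2) = (13/2)·(3/2)·(1/2)/[(4)·(-1)·(-2)] = 39/64
L_2(13/2) = (13/2)·(5/2)·(1/2)/[(5)·(1)·(-1)] = -13/8
L_3(13/2) = (13/2)·(5/2)·(3/2)/[(6)·(2)·(1)] = 65/32
Sum: (-2)·(-1/64) + 146·(39/64) + 278·(-13/8) + 472·(65/32) = 596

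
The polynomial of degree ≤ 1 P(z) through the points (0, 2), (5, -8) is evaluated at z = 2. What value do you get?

-2

Evaluate each Lagrange basis at z = 2:
L_0(2) = (-3)/[(-5)] = 3/5
L_1(2) = (2)/[(5)] = 2/5
Sum: 2·(3/5) + (-8)·(2/5) = -2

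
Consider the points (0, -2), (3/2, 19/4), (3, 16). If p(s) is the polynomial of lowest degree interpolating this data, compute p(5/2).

L_0(5/2) = (1)·(-1/2)/[(-3/2)·(-3)] = -1/9
L_1(5/2) = (5/2)·(-1/2)/[(3/2)·(-3/2)] = 5/9
L_2(5/2) = (5/2)·(1)/[(3)·(3/2)] = 5/9
Sum: (-2)·(-1/9) + 19/4·(5/9) + 16·(5/9) = 47/4

47/4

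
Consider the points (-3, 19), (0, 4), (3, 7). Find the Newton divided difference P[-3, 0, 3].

1

P[-3,0] = (4 - 19) / (0 - (-3)) = -5
P[0,3] = (7 - 4) / (3 - 0) = 1
P[-3,0,3] = (1 - (-5)) / (3 - (-3)) = 1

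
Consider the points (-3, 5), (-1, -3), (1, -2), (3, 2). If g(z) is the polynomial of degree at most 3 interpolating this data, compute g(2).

L_0(2) = (3)·(1)·(-1)/[(-2)·(-4)·(-6)] = 1/16
L_1(2) = (5)·(1)·(-1)/[(2)·(-2)·(-4)] = -5/16
L_2(2) = (5)·(3)·(-1)/[(4)·(2)·(-2)] = 15/16
L_3(2) = (5)·(3)·(1)/[(6)·(4)·(2)] = 5/16
Sum: 5·(1/16) + (-3)·(-5/16) + (-2)·(15/16) + 2·(5/16) = 0

0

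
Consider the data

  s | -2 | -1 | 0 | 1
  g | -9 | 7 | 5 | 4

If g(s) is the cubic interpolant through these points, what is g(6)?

679

Using Newton's divided-difference form:
g[-2,-1] = (7 - (-9)) / (-1 - (-2)) = 16
g[-1,0] = (5 - 7) / (0 - (-1)) = -2
g[0,1] = (4 - 5) / (1 - 0) = -1
g[-2,-1,0] = (-2 - 16) / (0 - (-2)) = -9
g[-1,0,1] = (-1 - (-2)) / (1 - (-1)) = 1/2
g[-2,-1,0,1] = (1/2 - (-9)) / (1 - (-2)) = 19/6
g(6) = -9 + 16·(8) + (-9)·(8)·(7) + (19/6)·(8)·(7)·(6) = 679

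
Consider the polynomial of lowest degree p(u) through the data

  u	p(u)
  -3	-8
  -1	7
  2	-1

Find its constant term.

L_0(u) = (u + 1)(u - 2) / [10] = (1/10)u^2 - (1/10)u - 1/5
L_1(u) = (u + 3)(u - 2) / [-6] = -(1/6)u^2 - (1/6)u + 1
L_2(u) = (u + 3)(u + 1) / [15] = (1/15)u^2 + (4/15)u + 1/5
p(u) = (-8)·L_0 + 7·L_1 + (-1)·L_2
Only the constant term is needed; take it from each L_i and combine:
(-8)·(-1/5) + 7·(1) + (-1)·(1/5) = 42/5

42/5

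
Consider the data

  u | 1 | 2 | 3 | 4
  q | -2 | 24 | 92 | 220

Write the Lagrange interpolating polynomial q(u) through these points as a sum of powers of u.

L_0(u) = (u - 2)(u - 3)(u - 4) / [-6] = -(1/6)u^3 + (3/2)u^2 - (13/3)u + 4
L_1(u) = (u - 1)(u - 3)(u - 4) / [2] = (1/2)u^3 - 4u^2 + (19/2)u - 6
L_2(u) = (u - 1)(u - 2)(u - 4) / [-2] = -(1/2)u^3 + (7/2)u^2 - 7u + 4
L_3(u) = (u - 1)(u - 2)(u - 3) / [6] = (1/6)u^3 - u^2 + (11/6)u - 1
q(u) = (-2)·L_0 + 24·L_1 + 92·L_2 + 220·L_3
  (-2)·L_0(u) = (1/3)u^3 - 3u^2 + (26/3)u - 8
  24·L_1(u) = 12u^3 - 96u^2 + 228u - 144
  92·L_2(u) = -46u^3 + 322u^2 - 644u + 368
  220·L_3(u) = (110/3)u^3 - 220u^2 + (1210/3)u - 220
Adding term by term: 3u^3 + 3u^2 - 4u - 4

q(u) = 3u^3 + 3u^2 - 4u - 4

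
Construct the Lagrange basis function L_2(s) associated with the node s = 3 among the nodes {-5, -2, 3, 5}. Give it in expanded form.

L_2(s) = -(1/80)s^3 - (1/40)s^2 + (5/16)s + 5/8

L_2(s) = (s + 5)(s + 2)(s - 5) / [(8)·(5)·(-2)]
       = (s^3 + 2s^2 - 25s - 50) / (-80)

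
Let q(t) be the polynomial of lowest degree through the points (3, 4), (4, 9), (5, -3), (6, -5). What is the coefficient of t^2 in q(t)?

-125/2

L_0(t) = (t - 4)(t - 5)(t - 6) / [-6] = -(1/6)t^3 + (5/2)t^2 - (37/3)t + 20
L_1(t) = (t - 3)(t - 5)(t - 6) / [2] = (1/2)t^3 - 7t^2 + (63/2)t - 45
L_2(t) = (t - 3)(t - 4)(t - 6) / [-2] = -(1/2)t^3 + (13/2)t^2 - 27t + 36
L_3(t) = (t - 3)(t - 4)(t - 5) / [6] = (1/6)t^3 - 2t^2 + (47/6)t - 10
q(t) = 4·L_0 + 9·L_1 + (-3)·L_2 + (-5)·L_3
Only the coefficient of t^2 is needed; take it from each L_i and combine:
4·(5/2) + 9·(-7) + (-3)·(13/2) + (-5)·(-2) = -125/2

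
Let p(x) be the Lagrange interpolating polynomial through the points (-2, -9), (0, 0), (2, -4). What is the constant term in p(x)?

L_0(x) = x(x - 2) / [8] = (1/8)x^2 - (1/4)x
L_1(x) = (x + 2)(x - 2) / [-4] = -(1/4)x^2 + 1
L_2(x) = (x + 2)x / [8] = (1/8)x^2 + (1/4)x
p(x) = (-9)·L_0 + 0·L_1 + (-4)·L_2
Only the constant term is needed; take it from each L_i and combine:
(-9)·(0) + 0·(1) + (-4)·(0) = 0

0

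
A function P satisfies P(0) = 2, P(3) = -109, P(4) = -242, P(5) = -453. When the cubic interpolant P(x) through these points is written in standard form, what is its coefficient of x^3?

-3

L_0(x) = (x - 3)(x - 4)(x - 5) / [-60] = -(1/60)x^3 + (1/5)x^2 - (47/60)x + 1
L_1(x) = x(x - 4)(x - 5) / [6] = (1/6)x^3 - (3/2)x^2 + (10/3)x
L_2(x) = x(x - 3)(x - 5) / [-4] = -(1/4)x^3 + 2x^2 - (15/4)x
L_3(x) = x(x - 3)(x - 4) / [10] = (1/10)x^3 - (7/10)x^2 + (6/5)x
P(x) = 2·L_0 + (-109)·L_1 + (-242)·L_2 + (-453)·L_3
Only the coefficient of x^3 is needed; take it from each L_i and combine:
2·(-1/60) + (-109)·(1/6) + (-242)·(-1/4) + (-453)·(1/10) = -3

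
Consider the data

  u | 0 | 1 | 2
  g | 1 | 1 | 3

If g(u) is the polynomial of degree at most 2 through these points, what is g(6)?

31

Evaluate each Lagrange basis at u = 6:
L_0(6) = (5)·(4)/[(-1)·(-2)] = 10
L_1(6) = (6)·(4)/[(1)·(-1)] = -24
L_2(6) = (6)·(5)/[(2)·(1)] = 15
Sum: 1·(10) + 1·(-24) + 3·(15) = 31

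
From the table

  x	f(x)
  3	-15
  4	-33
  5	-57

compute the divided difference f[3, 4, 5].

-3

f[3,4] = (-33 - (-15)) / (4 - 3) = -18
f[4,5] = (-57 - (-33)) / (5 - 4) = -24
f[3,4,5] = (-24 - (-18)) / (5 - 3) = -3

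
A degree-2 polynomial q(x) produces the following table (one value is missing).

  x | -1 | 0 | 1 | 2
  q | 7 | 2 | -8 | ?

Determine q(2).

The 3 known values determine q uniquely (degree ≤ 2).
L_0(2) = (2)·(1)/[(-1)·(-2)] = 1
L_1(2) = (3)·(1)/[(1)·(-1)] = -3
L_2(2) = (3)·(2)/[(2)·(1)] = 3
Sum: 7·(1) + 2·(-3) + (-8)·(3) = -23

-23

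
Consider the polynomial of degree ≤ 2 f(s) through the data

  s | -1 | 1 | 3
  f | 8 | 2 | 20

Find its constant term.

L_0(s) = (s - 1)(s - 3) / [8] = (1/8)s^2 - (1/2)s + 3/8
L_1(s) = (s + 1)(s - 3) / [-4] = -(1/4)s^2 + (1/2)s + 3/4
L_2(s) = (s + 1)(s - 1) / [8] = (1/8)s^2 - 1/8
f(s) = 8·L_0 + 2·L_1 + 20·L_2
Only the constant term is needed; take it from each L_i and combine:
8·(3/8) + 2·(3/4) + 20·(-1/8) = 2

2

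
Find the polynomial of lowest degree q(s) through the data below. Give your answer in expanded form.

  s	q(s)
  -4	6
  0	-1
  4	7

Build the Lagrange basis polynomials:
L_0(s) = s(s - 4) / [32] = (1/32)s^2 - (1/8)s
L_1(s) = (s + 4)(s - 4) / [-16] = -(1/16)s^2 + 1
L_2(s) = (s + 4)s / [32] = (1/32)s^2 + (1/8)s
q(s) = 6·L_0 + (-1)·L_1 + 7·L_2
  6·L_0(s) = (3/16)s^2 - (3/4)s
  (-1)·L_1(s) = (1/16)s^2 - 1
  7·L_2(s) = (7/32)s^2 + (7/8)s
Adding term by term: (15/32)s^2 + (1/8)s - 1

q(s) = (15/32)s^2 + (1/8)s - 1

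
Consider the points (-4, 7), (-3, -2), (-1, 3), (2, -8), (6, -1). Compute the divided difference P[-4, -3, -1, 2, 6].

269/2520

P[-4,-3] = (-2 - 7) / (-3 - (-4)) = -9
P[-3,-1] = (3 - (-2)) / (-1 - (-3)) = 5/2
P[-1,2] = (-8 - 3) / (2 - (-1)) = -11/3
P[2,6] = (-1 - (-8)) / (6 - 2) = 7/4
P[-4,-3,-1] = (5/2 - (-9)) / (-1 - (-4)) = 23/6
P[-3,-1,2] = (-11/3 - 5/2) / (2 - (-3)) = -37/30
P[-1,2,6] = (7/4 - (-11/3)) / (6 - (-1)) = 65/84
P[-4,-3,-1,2] = (-37/30 - 23/6) / (2 - (-4)) = -38/45
P[-3,-1,2,6] = (65/84 - (-37/30)) / (6 - (-3)) = 281/1260
P[-4,-3,-1,2,6] = (281/1260 - (-38/45)) / (6 - (-4)) = 269/2520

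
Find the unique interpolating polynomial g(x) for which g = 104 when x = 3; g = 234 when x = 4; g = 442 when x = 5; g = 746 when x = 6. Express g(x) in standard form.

Newton's divided differences:
g[3,4] = (234 - 104) / (4 - 3) = 130
g[4,5] = (442 - 234) / (5 - 4) = 208
g[5,6] = (746 - 442) / (6 - 5) = 304
g[3,4,5] = (208 - 130) / (5 - 3) = 39
g[4,5,6] = (304 - 208) / (6 - 4) = 48
g[3,4,5,6] = (48 - 39) / (6 - 3) = 3
g(x) = 104 + 130·(x - 3) + 39·(x - 3)(x - 4) + 3·(x - 3)(x - 4)(x - 5)
Expanding: g(x) = 3x^3 + 3x^2 - 2x + 2

g(x) = 3x^3 + 3x^2 - 2x + 2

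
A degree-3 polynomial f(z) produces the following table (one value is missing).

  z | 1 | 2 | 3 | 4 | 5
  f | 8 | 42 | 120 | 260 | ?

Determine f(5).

480

The 4 known values determine f uniquely (degree ≤ 3).
Evaluate each Lagrange basis at z = 5:
L_0(5) = (3)·(2)·(1)/[(-1)·(-2)·(-3)] = -1
L_1(5) = (4)·(2)·(1)/[(1)·(-1)·(-2)] = 4
L_2(5) = (4)·(3)·(1)/[(2)·(1)·(-1)] = -6
L_3(5) = (4)·(3)·(2)/[(3)·(2)·(1)] = 4
Sum: 8·(-1) + 42·(4) + 120·(-6) + 260·(4) = 480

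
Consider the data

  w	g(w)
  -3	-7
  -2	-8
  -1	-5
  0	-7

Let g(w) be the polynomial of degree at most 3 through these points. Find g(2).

-62

Evaluate each Lagrange basis at w = 2:
L_0(2) = (4)·(3)·(2)/[(-1)·(-2)·(-3)] = -4
L_1(2) = (5)·(3)·(2)/[(1)·(-1)·(-2)] = 15
L_2(2) = (5)·(4)·(2)/[(2)·(1)·(-1)] = -20
L_3(2) = (5)·(4)·(3)/[(3)·(2)·(1)] = 10
Sum: (-7)·(-4) + (-8)·(15) + (-5)·(-20) + (-7)·(10) = -62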